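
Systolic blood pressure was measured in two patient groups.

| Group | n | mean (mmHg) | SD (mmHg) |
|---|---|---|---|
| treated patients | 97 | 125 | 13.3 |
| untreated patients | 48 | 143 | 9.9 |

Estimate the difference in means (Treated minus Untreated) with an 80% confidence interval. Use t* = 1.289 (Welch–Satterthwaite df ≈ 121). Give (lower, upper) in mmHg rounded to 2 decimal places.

Standard errors of each mean: 13.3/√97 = 1.3504 and 9.9/√48 = 1.4289.
SE(x̄₁ − x̄₂) = √(1.3504² + 1.4289²) = 1.9660 for independent samples with unequal variances.
With t* = 1.289, the margin is 1.289 × 1.9660 = 2.5342.
x̄₁ − x̄₂ = 125 − 143 = -18.0000; the interval is -18.0000 ± 2.5342 = (-20.53, -15.47).

(-20.53, -15.47)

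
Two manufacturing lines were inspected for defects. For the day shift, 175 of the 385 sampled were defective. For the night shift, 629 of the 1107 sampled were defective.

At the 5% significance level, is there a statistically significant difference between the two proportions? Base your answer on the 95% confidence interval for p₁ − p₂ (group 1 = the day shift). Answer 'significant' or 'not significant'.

significant

p̂₁ = 175/385 = 0.4545 and p̂₂ = 629/1107 = 0.5682.
SE₁ = √(p̂₁(1−p̂₁)/n₁) = √(0.4545·0.5455/385) = 0.02538; SE₂ = √(0.5682·0.4318/1107) = 0.01489.
Independent samples: SE of the difference = √(SE₁² + SE₂²) = √(0.0006441444 + 0.0002217121) = 0.02943.
z* for 95% confidence is 1.960, so the margin of error is 1.960 × 0.02943 = 0.05768.
Point estimate p̂₁ − p̂₂ = 0.4545 − 0.5682 = -0.1137.
-0.1137 ± 0.05768 → (-0.17138, -0.05602).
The interval (-0.17138, -0.05602) does not contain 0, so the difference is significant.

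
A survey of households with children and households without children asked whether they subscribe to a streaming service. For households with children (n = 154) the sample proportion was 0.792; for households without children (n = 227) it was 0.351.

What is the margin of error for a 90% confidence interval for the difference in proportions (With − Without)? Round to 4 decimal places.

SE₁ = √(p̂₁(1−p̂₁)/n₁) = √(0.7920·0.2080/154) = 0.03271; SE₂ = √(0.3510·0.6490/227) = 0.03168.
Independent samples: SE of the difference = √(SE₁² + SE₂²) = √(0.0010699441 + 0.0010036224) = 0.04554.
z* for 90% confidence is 1.645, so the margin of error is 1.645 × 0.04554 = 0.07491.

0.0749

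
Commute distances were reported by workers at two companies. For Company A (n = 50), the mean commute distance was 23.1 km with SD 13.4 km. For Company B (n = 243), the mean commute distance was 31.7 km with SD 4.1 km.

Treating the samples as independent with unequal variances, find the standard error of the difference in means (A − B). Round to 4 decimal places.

Standard errors of each mean: 13.4/√50 = 1.8950 and 4.1/√243 = 0.2630.
SE(x̄₁ − x̄₂) = √(1.8950² + 0.2630²) = 1.9132 for independent samples with unequal variances.

1.9132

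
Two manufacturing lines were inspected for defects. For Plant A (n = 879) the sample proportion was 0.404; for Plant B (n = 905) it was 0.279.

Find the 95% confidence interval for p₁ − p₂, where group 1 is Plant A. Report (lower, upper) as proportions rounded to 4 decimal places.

Each SE is √(p̂(1−p̂)/n): √(0.4040·0.5960/879) = 0.01655 and √(0.2790·0.7210/905) = 0.01491.
SE(p̂₁ − p̂₂) = √(SE₁² + SE₂²) = √(0.0002739025 + 0.0002223081) = 0.02228, since the two samples are independent.
At 95% confidence z* = 1.960; margin = 1.960 × 0.02228 = 0.04367.
The difference is 0.4040 − 0.2790 = 0.1250, so the interval is 0.1250 ± 0.04367 = (0.0813, 0.1687).

(0.0813, 0.1687)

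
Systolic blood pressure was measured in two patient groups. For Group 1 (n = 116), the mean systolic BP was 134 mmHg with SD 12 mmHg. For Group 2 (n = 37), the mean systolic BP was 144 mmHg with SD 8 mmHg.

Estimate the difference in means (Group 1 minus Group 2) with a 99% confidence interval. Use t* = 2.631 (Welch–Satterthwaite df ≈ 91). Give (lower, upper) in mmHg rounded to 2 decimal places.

Per-group SEs: s₁/√n₁ = 12/√116 = 1.1142, s₂/√n₂ = 8/√37 = 1.3152.
Unpooled SE of the difference: √(1.24144164 + 1.72975104) = 1.7237.
Margin of error = t* · SE = 2.631 × 1.7237 = 4.5351.
x̄₁ − x̄₂ = 134 − 144 = -10.0000.
CI: -10.0000 ± 4.5351 = (-14.54, -5.46).

(-14.54, -5.46)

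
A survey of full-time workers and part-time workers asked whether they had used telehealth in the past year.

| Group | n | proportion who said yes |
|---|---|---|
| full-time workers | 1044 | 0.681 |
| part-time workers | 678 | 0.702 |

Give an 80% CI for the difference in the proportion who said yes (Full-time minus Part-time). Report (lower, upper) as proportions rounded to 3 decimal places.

SE₁ = √(p̂₁(1−p̂₁)/n₁) = √(0.6810·0.3190/1044) = 0.01443; SE₂ = √(0.7020·0.2980/678) = 0.01757.
Independent samples: SE of the difference = √(SE₁² + SE₂²) = √(0.0002082249 + 0.0003087049) = 0.02274.
z* for 80% confidence is 1.282, so the margin of error is 1.282 × 0.02274 = 0.02915.
Point estimate p̂₁ − p̂₂ = 0.6810 − 0.7020 = -0.0210.
-0.0210 ± 0.02915 → (-0.050, 0.008).

(-0.050, 0.008)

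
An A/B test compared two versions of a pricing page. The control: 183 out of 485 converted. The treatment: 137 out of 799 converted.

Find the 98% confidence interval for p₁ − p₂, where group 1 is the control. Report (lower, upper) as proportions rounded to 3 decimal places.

(0.146, 0.266)

p̂₁ = 183/485 = 0.3773 and p̂₂ = 137/799 = 0.1715.
SE₁ = √(p̂₁(1−p̂₁)/n₁) = √(0.3773·0.6227/485) = 0.02201; SE₂ = √(0.1715·0.8285/799) = 0.01334.
Independent samples: SE of the difference = √(SE₁² + SE₂²) = √(0.0004844401 + 0.0001779556) = 0.02574.
z* for 98% confidence is 2.326, so the margin of error is 2.326 × 0.02574 = 0.05987.
Point estimate p̂₁ − p̂₂ = 0.3773 − 0.1715 = 0.2058.
0.2058 ± 0.05987 → (0.146, 0.266).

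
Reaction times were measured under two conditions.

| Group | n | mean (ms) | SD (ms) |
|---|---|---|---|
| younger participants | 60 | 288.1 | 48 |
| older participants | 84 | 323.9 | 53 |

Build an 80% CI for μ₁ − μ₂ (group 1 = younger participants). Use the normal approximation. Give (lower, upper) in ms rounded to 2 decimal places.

(-46.67, -24.93)

Standard errors of each mean: 48/√60 = 6.1968 and 53/√84 = 5.7828.
SE(x̄₁ − x̄₂) = √(6.1968² + 5.7828²) = 8.4759 for independent samples with unequal variances.
With z* = 1.282, the margin is 1.282 × 8.4759 = 10.8661.
x̄₁ − x̄₂ = 288.1 − 323.9 = -35.8000; the interval is -35.8000 ± 10.8661 = (-46.67, -24.93).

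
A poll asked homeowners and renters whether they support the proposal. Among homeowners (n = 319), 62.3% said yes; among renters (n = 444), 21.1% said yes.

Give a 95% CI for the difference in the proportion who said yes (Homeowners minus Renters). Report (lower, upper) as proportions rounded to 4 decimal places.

(0.3467, 0.4773)

SE₁ = √(p̂₁(1−p̂₁)/n₁) = √(0.6230·0.3770/319) = 0.02713; SE₂ = √(0.2110·0.7890/444) = 0.01936.
Independent samples: SE of the difference = √(SE₁² + SE₂²) = √(0.0007360369 + 0.0003748096) = 0.03333.
z* for 95% confidence is 1.960, so the margin of error is 1.960 × 0.03333 = 0.06533.
Point estimate p̂₁ − p̂₂ = 0.6230 − 0.2110 = 0.4120.
0.4120 ± 0.06533 → (0.3467, 0.4773).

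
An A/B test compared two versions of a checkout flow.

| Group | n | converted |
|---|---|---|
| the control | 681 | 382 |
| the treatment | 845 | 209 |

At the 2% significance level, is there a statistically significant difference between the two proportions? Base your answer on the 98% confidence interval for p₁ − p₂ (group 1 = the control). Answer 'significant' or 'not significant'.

p̂₁ = 382/681 = 0.5609 and p̂₂ = 209/845 = 0.2473.
SE₁ = √(p̂₁(1−p̂₁)/n₁) = √(0.5609·0.4391/681) = 0.01902; SE₂ = √(0.2473·0.7527/845) = 0.01484.
Independent samples: SE of the difference = √(SE₁² + SE₂²) = √(0.0003617604 + 0.0002202256) = 0.02412.
z* for 98% confidence is 2.326, so the margin of error is 2.326 × 0.02412 = 0.05610.
Point estimate p̂₁ − p̂₂ = 0.5609 − 0.2473 = 0.3136.
0.3136 ± 0.05610 → (0.25750, 0.36970).
The interval (0.25750, 0.36970) does not contain 0, so the difference is significant.

significant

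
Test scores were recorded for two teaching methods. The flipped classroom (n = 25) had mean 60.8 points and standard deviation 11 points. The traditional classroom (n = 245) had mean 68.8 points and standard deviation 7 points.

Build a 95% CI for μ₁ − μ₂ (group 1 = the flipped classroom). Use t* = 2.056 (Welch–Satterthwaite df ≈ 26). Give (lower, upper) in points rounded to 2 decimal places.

(-12.62, -3.38)

SE₁ = s₁/√n₁ = 11/√25 = 2.2000; SE₂ = 7/√245 = 0.4472.
Independent samples, unequal variances: SE_diff = √(SE₁² + SE₂²) = √(4.84 + 0.19998784) = 2.2450.
t* = 2.056, so margin of error = 2.056 × 2.2450 = 4.6157.
Difference in means = 60.8 − 68.8 = -8.0000.
-8.0000 ± 4.6157 → (-12.62, -3.38).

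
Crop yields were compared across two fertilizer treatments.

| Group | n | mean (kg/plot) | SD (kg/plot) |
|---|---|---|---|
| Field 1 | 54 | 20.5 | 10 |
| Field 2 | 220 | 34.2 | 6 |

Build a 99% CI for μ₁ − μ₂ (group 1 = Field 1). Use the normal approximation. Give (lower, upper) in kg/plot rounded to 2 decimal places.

Per-group SEs: s₁/√n₁ = 10/√54 = 1.3608, s₂/√n₂ = 6/√220 = 0.4045.
Unpooled SE of the difference: √(1.85177664 + 0.16362025) = 1.4196.
Margin of error = z* · SE = 2.576 × 1.4196 = 3.6569.
x̄₁ − x̄₂ = 20.5 − 34.2 = -13.7000.
CI: -13.7000 ± 3.6569 = (-17.36, -10.04).

(-17.36, -10.04)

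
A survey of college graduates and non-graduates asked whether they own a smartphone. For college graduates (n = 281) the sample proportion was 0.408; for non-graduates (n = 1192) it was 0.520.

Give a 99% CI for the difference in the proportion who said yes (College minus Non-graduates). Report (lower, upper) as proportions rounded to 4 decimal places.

SE₁ = √(p̂₁(1−p̂₁)/n₁) = √(0.4080·0.5920/281) = 0.02932; SE₂ = √(0.5200·0.4800/1192) = 0.01447.
Independent samples: SE of the difference = √(SE₁² + SE₂²) = √(0.0008596624 + 0.0002093809) = 0.03270.
z* for 99% confidence is 2.576, so the margin of error is 2.576 × 0.03270 = 0.08424.
Point estimate p̂₁ − p̂₂ = 0.4080 − 0.5200 = -0.1120.
-0.1120 ± 0.08424 → (-0.1962, -0.0278).

(-0.1962, -0.0278)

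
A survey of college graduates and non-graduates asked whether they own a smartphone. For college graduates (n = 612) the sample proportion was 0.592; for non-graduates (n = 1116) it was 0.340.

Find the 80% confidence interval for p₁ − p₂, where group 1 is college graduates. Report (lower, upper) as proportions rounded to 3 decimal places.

Each SE is √(p̂(1−p̂)/n): √(0.5920·0.4080/612) = 0.01987 and √(0.3400·0.6600/1116) = 0.01418.
SE(p̂₁ − p̂₂) = √(SE₁² + SE₂²) = √(0.0003948169 + 0.0002010724) = 0.02441, since the two samples are independent.
At 80% confidence z* = 1.282; margin = 1.282 × 0.02441 = 0.03129.
The difference is 0.5920 − 0.3400 = 0.2520, so the interval is 0.2520 ± 0.03129 = (0.221, 0.283).

(0.221, 0.283)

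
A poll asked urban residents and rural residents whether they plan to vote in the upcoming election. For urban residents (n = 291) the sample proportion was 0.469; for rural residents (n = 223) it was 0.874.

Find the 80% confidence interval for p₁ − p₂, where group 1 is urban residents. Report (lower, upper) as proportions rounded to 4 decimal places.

SE₁ = √(p̂₁(1−p̂₁)/n₁) = √(0.4690·0.5310/291) = 0.02925; SE₂ = √(0.8740·0.1260/223) = 0.02222.
Independent samples: SE of the difference = √(SE₁² + SE₂²) = √(0.0008555625 + 0.0004937284) = 0.03673.
z* for 80% confidence is 1.282, so the margin of error is 1.282 × 0.03673 = 0.04709.
Point estimate p̂₁ − p̂₂ = 0.4690 − 0.8740 = -0.4050.
-0.4050 ± 0.04709 → (-0.4521, -0.3579).

(-0.4521, -0.3579)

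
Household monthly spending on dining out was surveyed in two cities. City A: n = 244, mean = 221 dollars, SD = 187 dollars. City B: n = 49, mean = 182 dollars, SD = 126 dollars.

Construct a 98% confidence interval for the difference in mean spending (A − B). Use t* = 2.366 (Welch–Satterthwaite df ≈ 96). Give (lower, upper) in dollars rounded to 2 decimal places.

(-12.15, 90.15)

Per-group SEs: s₁/√n₁ = 187/√244 = 11.9714, s₂/√n₂ = 126/√49 = 18.0000.
Unpooled SE of the difference: √(143.31441796 + 324.0) = 21.6175.
Margin of error = t* · SE = 2.366 × 21.6175 = 51.1470.
x̄₁ − x̄₂ = 221 − 182 = 39.0000.
CI: 39.0000 ± 51.1470 = (-12.15, 90.15).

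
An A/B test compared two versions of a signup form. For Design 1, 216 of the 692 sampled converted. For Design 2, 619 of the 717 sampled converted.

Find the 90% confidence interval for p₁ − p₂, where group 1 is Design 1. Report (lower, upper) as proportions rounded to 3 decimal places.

(-0.587, -0.515)

First, p̂₁ = 216/692 = 0.3121; p̂₂ = 619/717 = 0.8633.
The two standard errors are √(0.3121×0.6879/692) = 0.01761 and √(0.8633×0.1367/717) = 0.01283.
Because the samples are independent, SE_diff = √(0.01761² + 0.01283²) = 0.02179.
Using z* = 1.645 for 90%, ME = 1.645 × 0.02179 = 0.03584.
p̂₁ − p̂₂ = -0.5512; interval -0.5512 ± 0.03584 gives (-0.587, -0.515).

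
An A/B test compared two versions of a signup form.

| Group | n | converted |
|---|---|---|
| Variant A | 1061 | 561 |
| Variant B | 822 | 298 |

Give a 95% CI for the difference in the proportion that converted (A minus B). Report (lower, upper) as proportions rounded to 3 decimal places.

(0.122, 0.211)

First, p̂₁ = 561/1061 = 0.5287; p̂₂ = 298/822 = 0.3625.
The two standard errors are √(0.5287×0.4713/1061) = 0.01532 and √(0.3625×0.6375/822) = 0.01677.
Because the samples are independent, SE_diff = √(0.01532² + 0.01677²) = 0.02271.
Using z* = 1.960 for 95%, ME = 1.960 × 0.02271 = 0.04451.
p̂₁ − p̂₂ = 0.1662; interval 0.1662 ± 0.04451 gives (0.122, 0.211).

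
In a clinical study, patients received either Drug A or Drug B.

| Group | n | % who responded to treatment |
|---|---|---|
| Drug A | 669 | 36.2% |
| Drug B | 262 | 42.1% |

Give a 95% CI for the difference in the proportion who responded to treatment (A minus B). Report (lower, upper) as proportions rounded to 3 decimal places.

(-0.129, 0.011)

The two standard errors are √(0.3620×0.6380/669) = 0.01858 and √(0.4210×0.5790/262) = 0.03050.
Because the samples are independent, SE_diff = √(0.01858² + 0.03050²) = 0.03571.
Using z* = 1.960 for 95%, ME = 1.960 × 0.03571 = 0.06999.
p̂₁ − p̂₂ = -0.0590; interval -0.0590 ± 0.06999 gives (-0.129, 0.011).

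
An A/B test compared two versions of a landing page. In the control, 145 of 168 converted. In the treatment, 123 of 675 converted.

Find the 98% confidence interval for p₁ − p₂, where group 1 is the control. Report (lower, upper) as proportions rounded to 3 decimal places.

p̂₁ = 145/168 = 0.8631 and p̂₂ = 123/675 = 0.1822.
SE₁ = √(p̂₁(1−p̂₁)/n₁) = √(0.8631·0.1369/168) = 0.02652; SE₂ = √(0.1822·0.8178/675) = 0.01486.
Independent samples: SE of the difference = √(SE₁² + SE₂²) = √(0.0007033104 + 0.0002208196) = 0.03040.
z* for 98% confidence is 2.326, so the margin of error is 2.326 × 0.03040 = 0.07071.
Point estimate p̂₁ − p̂₂ = 0.8631 − 0.1822 = 0.6809.
0.6809 ± 0.07071 → (0.610, 0.752).

(0.610, 0.752)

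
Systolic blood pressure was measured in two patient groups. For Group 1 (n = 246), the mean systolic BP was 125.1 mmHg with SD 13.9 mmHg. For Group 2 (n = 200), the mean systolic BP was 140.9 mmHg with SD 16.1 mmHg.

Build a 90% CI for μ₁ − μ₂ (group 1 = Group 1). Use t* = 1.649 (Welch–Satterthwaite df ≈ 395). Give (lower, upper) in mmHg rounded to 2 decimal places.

(-18.18, -13.42)

Per-group SEs: s₁/√n₁ = 13.9/√246 = 0.8862, s₂/√n₂ = 16.1/√200 = 1.1384.
Unpooled SE of the difference: √(0.78535044 + 1.29595456) = 1.4427.
Margin of error = t* · SE = 1.649 × 1.4427 = 2.3790.
x̄₁ − x̄₂ = 125.1 − 140.9 = -15.8000.
CI: -15.8000 ± 2.3790 = (-18.18, -13.42).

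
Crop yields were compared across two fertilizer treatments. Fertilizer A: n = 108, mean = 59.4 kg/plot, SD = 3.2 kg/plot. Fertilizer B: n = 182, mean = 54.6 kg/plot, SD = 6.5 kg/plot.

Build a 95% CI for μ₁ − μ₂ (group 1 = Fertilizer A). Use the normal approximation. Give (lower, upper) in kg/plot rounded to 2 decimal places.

(3.68, 5.92)

Per-group SEs: s₁/√n₁ = 3.2/√108 = 0.3079, s₂/√n₂ = 6.5/√182 = 0.4818.
Unpooled SE of the difference: √(0.09480241 + 0.23213124) = 0.5718.
Margin of error = z* · SE = 1.960 × 0.5718 = 1.1207.
x̄₁ − x̄₂ = 59.4 − 54.6 = 4.8000.
CI: 4.8000 ± 1.1207 = (3.68, 5.92).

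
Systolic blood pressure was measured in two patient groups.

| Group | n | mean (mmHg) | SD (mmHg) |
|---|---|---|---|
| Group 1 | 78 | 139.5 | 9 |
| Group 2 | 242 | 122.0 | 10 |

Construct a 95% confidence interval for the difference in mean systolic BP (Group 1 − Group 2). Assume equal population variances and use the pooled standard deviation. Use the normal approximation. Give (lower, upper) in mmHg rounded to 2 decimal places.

(15.01, 19.99)

s_p = √[((n₁−1)s₁² + (n₂−1)s₂²)/(n₁+n₂−2)] = √[(77·9² + 241·10²)/318] = 9.7673.
SE = 9.7673·√(1/78 + 1/242) = 1.2717.
With z* = 1.960, margin = 1.960 × 1.2717 = 2.4925.
x̄₁ − x̄₂ = 139.5 − 122.0 = 17.5000; interval 17.5000 ± 2.4925 = (15.01, 19.99).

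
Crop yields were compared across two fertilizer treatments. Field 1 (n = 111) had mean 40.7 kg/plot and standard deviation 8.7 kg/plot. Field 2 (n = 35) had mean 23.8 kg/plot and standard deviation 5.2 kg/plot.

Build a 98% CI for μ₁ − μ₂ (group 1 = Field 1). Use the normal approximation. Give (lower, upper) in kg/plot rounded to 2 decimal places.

(14.09, 19.71)

Per-group SEs: s₁/√n₁ = 8.7/√111 = 0.8258, s₂/√n₂ = 5.2/√35 = 0.8790.
Unpooled SE of the difference: √(0.68194564 + 0.772641) = 1.2061.
Margin of error = z* · SE = 2.326 × 1.2061 = 2.8054.
x̄₁ − x̄₂ = 40.7 − 23.8 = 16.9000.
CI: 16.9000 ± 2.8054 = (14.09, 19.71).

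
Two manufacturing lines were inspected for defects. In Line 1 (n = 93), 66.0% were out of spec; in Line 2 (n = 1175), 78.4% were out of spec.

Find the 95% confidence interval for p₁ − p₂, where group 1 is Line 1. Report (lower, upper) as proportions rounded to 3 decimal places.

Each SE is √(p̂(1−p̂)/n): √(0.6600·0.3400/93) = 0.04912 and √(0.7840·0.2160/1175) = 0.01201.
SE(p̂₁ − p̂₂) = √(SE₁² + SE₂²) = √(0.0024127744 + 0.0001442401) = 0.05057, since the two samples are independent.
At 95% confidence z* = 1.960; margin = 1.960 × 0.05057 = 0.09912.
The difference is 0.6600 − 0.7840 = -0.1240, so the interval is -0.1240 ± 0.09912 = (-0.223, -0.025).

(-0.223, -0.025)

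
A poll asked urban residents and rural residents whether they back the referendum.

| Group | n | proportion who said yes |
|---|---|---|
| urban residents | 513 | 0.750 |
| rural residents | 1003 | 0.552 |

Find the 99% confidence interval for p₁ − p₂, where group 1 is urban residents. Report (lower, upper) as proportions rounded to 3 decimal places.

SE₁ = √(p̂₁(1−p̂₁)/n₁) = √(0.7500·0.2500/513) = 0.01912; SE₂ = √(0.5520·0.4480/1003) = 0.01570.
Independent samples: SE of the difference = √(SE₁² + SE₂²) = √(0.0003655744 + 0.00024649) = 0.02474.
z* for 99% confidence is 2.576, so the margin of error is 2.576 × 0.02474 = 0.06373.
Point estimate p̂₁ − p̂₂ = 0.7500 − 0.5520 = 0.1980.
0.1980 ± 0.06373 → (0.134, 0.262).

(0.134, 0.262)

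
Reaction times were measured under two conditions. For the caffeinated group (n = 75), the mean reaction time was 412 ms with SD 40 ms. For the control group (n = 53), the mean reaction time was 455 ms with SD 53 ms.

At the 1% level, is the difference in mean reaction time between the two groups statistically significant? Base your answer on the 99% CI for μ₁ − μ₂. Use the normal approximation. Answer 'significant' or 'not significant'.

significant

Standard errors of each mean: 40/√75 = 4.6188 and 53/√53 = 7.2801.
SE(x̄₁ − x̄₂) = √(4.6188² + 7.2801²) = 8.6217 for independent samples with unequal variances.
With z* = 2.576, the margin is 2.576 × 8.6217 = 22.2095.
x̄₁ − x̄₂ = 412 − 455 = -43.0000; the interval is -43.0000 ± 22.2095 = (-65.2095, -20.7905).
The interval (-65.2095, -20.7905) does not contain 0, so the difference is significant.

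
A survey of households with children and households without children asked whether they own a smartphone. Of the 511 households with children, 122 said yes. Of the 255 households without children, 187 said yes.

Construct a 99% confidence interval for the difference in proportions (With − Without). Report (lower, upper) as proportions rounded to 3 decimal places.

(-0.581, -0.408)

Sample proportions: 122/511 = 0.2387, 187/255 = 0.7333.
Each SE is √(p̂(1−p̂)/n): √(0.2387·0.7613/511) = 0.01886 and √(0.7333·0.2667/255) = 0.02769.
SE(p̂₁ − p̂₂) = √(SE₁² + SE₂²) = √(0.0003556996 + 0.0007667361) = 0.03350, since the two samples are independent.
At 99% confidence z* = 2.576; margin = 2.576 × 0.03350 = 0.08630.
The difference is 0.2387 − 0.7333 = -0.4946, so the interval is -0.4946 ± 0.08630 = (-0.581, -0.408).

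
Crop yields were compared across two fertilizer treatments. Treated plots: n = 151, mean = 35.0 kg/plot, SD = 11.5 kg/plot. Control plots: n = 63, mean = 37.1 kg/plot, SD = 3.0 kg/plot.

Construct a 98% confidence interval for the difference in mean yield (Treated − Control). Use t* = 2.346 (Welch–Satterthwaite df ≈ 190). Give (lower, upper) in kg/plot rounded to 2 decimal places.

(-4.47, 0.27)

Per-group SEs: s₁/√n₁ = 11.5/√151 = 0.9359, s₂/√n₂ = 3.0/√63 = 0.3780.
Unpooled SE of the difference: √(0.87590881 + 0.142884) = 1.0094.
Margin of error = t* · SE = 2.346 × 1.0094 = 2.3681.
x̄₁ − x̄₂ = 35.0 − 37.1 = -2.1000.
CI: -2.1000 ± 2.3681 = (-4.47, 0.27).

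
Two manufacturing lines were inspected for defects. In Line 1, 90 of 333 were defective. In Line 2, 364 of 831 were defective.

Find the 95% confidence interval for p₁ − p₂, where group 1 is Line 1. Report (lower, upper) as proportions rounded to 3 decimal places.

Sample proportions: 90/333 = 0.2703, 364/831 = 0.4380.
Each SE is √(p̂(1−p̂)/n): √(0.2703·0.7297/333) = 0.02434 and √(0.4380·0.5620/831) = 0.01721.
SE(p̂₁ − p̂₂) = √(SE₁² + SE₂²) = √(0.0005924356 + 0.0002961841) = 0.02981, since the two samples are independent.
At 95% confidence z* = 1.960; margin = 1.960 × 0.02981 = 0.05843.
The difference is 0.2703 − 0.4380 = -0.1677, so the interval is -0.1677 ± 0.05843 = (-0.226, -0.109).

(-0.226, -0.109)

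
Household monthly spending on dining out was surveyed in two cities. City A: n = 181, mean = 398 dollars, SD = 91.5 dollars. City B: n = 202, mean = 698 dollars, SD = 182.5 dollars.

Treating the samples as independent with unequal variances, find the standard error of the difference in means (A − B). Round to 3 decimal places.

Per-group SEs: s₁/√n₁ = 91.5/√181 = 6.8011, s₂/√n₂ = 182.5/√202 = 12.8407.
Unpooled SE of the difference: √(46.25496121 + 164.88357649) = 14.5306.

14.531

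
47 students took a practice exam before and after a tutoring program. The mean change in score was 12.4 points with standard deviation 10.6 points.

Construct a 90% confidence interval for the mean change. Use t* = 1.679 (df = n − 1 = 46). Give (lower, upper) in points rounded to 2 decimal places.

This is a matched-pairs design, so SE = s_d/√n = 10.6/√47 = 1.5462.
Margin = 1.679 × 1.5462 = 2.5961; the interval is 12.4 ± 2.5961 = (9.80, 15.00).

(9.80, 15.00)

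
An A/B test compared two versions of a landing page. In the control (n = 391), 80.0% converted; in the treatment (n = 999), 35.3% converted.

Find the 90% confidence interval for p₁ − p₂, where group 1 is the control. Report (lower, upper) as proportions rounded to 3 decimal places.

The two standard errors are √(0.8000×0.2000/391) = 0.02023 and √(0.3530×0.6470/999) = 0.01512.
Because the samples are independent, SE_diff = √(0.02023² + 0.01512²) = 0.02526.
Using z* = 1.645 for 90%, ME = 1.645 × 0.02526 = 0.04155.
p̂₁ − p̂₂ = 0.4470; interval 0.4470 ± 0.04155 gives (0.405, 0.489).

(0.405, 0.489)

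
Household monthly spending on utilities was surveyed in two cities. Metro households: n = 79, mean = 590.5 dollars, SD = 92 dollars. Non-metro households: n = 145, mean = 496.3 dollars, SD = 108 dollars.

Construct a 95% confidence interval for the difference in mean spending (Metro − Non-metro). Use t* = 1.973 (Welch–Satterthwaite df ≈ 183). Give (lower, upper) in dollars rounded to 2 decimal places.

SE₁ = s₁/√n₁ = 92/√79 = 10.3508; SE₂ = 108/√145 = 8.9689.
Independent samples, unequal variances: SE_diff = √(SE₁² + SE₂²) = √(107.13906064 + 80.44116721) = 13.6960.
t* = 1.973, so margin of error = 1.973 × 13.6960 = 27.0222.
Difference in means = 590.5 − 496.3 = 94.2000.
94.2000 ± 27.0222 → (67.18, 121.22).

(67.18, 121.22)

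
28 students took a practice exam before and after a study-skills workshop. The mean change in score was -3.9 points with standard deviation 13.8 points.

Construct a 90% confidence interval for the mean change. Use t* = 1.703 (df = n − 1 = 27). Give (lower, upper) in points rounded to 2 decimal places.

Paired design: SE = s_d/√n = 13.8/√28 = 2.6080.
t* = 1.703; margin of error = 1.703 × 2.6080 = 4.4414.
-3.9 ± 4.4414 → (-8.34, 0.54).

(-8.34, 0.54)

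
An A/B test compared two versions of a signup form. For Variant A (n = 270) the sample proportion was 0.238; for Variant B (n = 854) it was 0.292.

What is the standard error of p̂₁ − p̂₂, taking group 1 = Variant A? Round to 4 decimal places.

0.0302

Each SE is √(p̂(1−p̂)/n): √(0.2380·0.7620/270) = 0.02592 and √(0.2920·0.7080/854) = 0.01556.
SE(p̂₁ − p̂₂) = √(SE₁² + SE₂²) = √(0.0006718464 + 0.0002421136) = 0.03023, since the two samples are independent.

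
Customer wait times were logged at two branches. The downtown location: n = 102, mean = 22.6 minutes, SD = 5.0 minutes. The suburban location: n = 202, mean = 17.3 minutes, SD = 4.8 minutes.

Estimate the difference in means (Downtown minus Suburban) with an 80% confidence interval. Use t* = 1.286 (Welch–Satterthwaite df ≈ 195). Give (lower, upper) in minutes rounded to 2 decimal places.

SE₁ = s₁/√n₁ = 5.0/√102 = 0.4951; SE₂ = 4.8/√202 = 0.3377.
Independent samples, unequal variances: SE_diff = √(SE₁² + SE₂²) = √(0.24512401 + 0.11404129) = 0.5993.
t* = 1.286, so margin of error = 1.286 × 0.5993 = 0.7707.
Difference in means = 22.6 − 17.3 = 5.3000.
5.3000 ± 0.7707 → (4.53, 6.07).

(4.53, 6.07)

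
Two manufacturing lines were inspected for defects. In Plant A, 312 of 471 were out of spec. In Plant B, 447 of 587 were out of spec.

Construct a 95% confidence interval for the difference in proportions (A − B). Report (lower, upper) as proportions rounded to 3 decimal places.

p̂₁ = 312/471 = 0.6624 and p̂₂ = 447/587 = 0.7615.
SE₁ = √(p̂₁(1−p̂₁)/n₁) = √(0.6624·0.3376/471) = 0.02179; SE₂ = √(0.7615·0.2385/587) = 0.01759.
Independent samples: SE of the difference = √(SE₁² + SE₂²) = √(0.0004748041 + 0.0003094081) = 0.02800.
z* for 95% confidence is 1.960, so the margin of error is 1.960 × 0.02800 = 0.05488.
Point estimate p̂₁ − p̂₂ = 0.6624 − 0.7615 = -0.0991.
-0.0991 ± 0.05488 → (-0.154, -0.044).

(-0.154, -0.044)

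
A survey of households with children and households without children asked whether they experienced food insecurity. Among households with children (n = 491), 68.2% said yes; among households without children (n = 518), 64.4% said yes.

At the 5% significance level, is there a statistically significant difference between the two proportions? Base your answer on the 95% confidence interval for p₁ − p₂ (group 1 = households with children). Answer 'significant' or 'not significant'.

not significant

SE₁ = √(p̂₁(1−p̂₁)/n₁) = √(0.6820·0.3180/491) = 0.02102; SE₂ = √(0.6440·0.3560/518) = 0.02104.
Independent samples: SE of the difference = √(SE₁² + SE₂²) = √(0.0004418404 + 0.0004426816) = 0.02974.
z* for 95% confidence is 1.960, so the margin of error is 1.960 × 0.02974 = 0.05829.
Point estimate p̂₁ − p̂₂ = 0.6820 − 0.6440 = 0.0380.
0.0380 ± 0.05829 → (-0.02029, 0.09629).
The interval (-0.02029, 0.09629) contains 0, so the difference is not significant.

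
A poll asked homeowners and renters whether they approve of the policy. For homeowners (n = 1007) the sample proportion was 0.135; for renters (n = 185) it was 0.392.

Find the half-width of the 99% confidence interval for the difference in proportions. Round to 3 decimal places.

0.097

The two standard errors are √(0.1350×0.8650/1007) = 0.01077 and √(0.3920×0.6080/185) = 0.03589.
Because the samples are independent, SE_diff = √(0.01077² + 0.03589²) = 0.03747.
Using z* = 2.576 for 99%, ME = 2.576 × 0.03747 = 0.09652.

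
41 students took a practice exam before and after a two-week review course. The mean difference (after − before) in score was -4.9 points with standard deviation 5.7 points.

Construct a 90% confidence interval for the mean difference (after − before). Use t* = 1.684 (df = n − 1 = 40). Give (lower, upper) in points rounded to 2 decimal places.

This is a matched-pairs design, so SE = s_d/√n = 5.7/√41 = 0.8902.
Margin = 1.684 × 0.8902 = 1.4991; the interval is -4.9 ± 1.4991 = (-6.40, -3.40).

(-6.40, -3.40)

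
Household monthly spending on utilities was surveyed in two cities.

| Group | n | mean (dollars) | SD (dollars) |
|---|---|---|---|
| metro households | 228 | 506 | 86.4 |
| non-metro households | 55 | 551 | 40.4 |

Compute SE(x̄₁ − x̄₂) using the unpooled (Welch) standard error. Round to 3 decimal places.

7.900

Per-group SEs: s₁/√n₁ = 86.4/√228 = 5.7220, s₂/√n₂ = 40.4/√55 = 5.4475.
Unpooled SE of the difference: √(32.741284 + 29.67525625) = 7.9004.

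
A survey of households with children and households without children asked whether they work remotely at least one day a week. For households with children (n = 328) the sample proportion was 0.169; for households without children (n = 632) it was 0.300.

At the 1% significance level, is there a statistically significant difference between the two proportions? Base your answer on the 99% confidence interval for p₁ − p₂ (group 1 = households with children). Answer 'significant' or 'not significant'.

significant

SE₁ = √(p̂₁(1−p̂₁)/n₁) = √(0.1690·0.8310/328) = 0.02069; SE₂ = √(0.3000·0.7000/632) = 0.01823.
Independent samples: SE of the difference = √(SE₁² + SE₂²) = √(0.0004280761 + 0.0003323329) = 0.02758.
z* for 99% confidence is 2.576, so the margin of error is 2.576 × 0.02758 = 0.07105.
Point estimate p̂₁ − p̂₂ = 0.1690 − 0.3000 = -0.1310.
-0.1310 ± 0.07105 → (-0.20205, -0.05995).
The interval (-0.20205, -0.05995) does not contain 0, so the difference is significant.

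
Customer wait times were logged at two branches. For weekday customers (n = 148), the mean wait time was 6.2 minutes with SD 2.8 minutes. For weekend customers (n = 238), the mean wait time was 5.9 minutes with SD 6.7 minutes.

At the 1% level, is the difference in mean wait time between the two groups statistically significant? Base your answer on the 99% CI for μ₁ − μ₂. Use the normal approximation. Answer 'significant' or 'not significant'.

SE₁ = s₁/√n₁ = 2.8/√148 = 0.2302; SE₂ = 6.7/√238 = 0.4343.
Independent samples, unequal variances: SE_diff = √(SE₁² + SE₂²) = √(0.05299204 + 0.18861649) = 0.4915.
z* = 2.576, so margin of error = 2.576 × 0.4915 = 1.2661.
Difference in means = 6.2 − 5.9 = 0.3000.
0.3000 ± 1.2661 → (-0.9661, 1.5661).
The interval (-0.9661, 1.5661) contains 0, so the difference is not significant.

not significant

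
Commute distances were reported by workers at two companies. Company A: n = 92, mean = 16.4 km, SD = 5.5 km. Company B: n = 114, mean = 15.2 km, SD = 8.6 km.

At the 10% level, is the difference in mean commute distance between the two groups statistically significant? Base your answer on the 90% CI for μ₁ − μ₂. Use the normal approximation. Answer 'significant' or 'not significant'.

not significant

Standard errors of each mean: 5.5/√92 = 0.5734 and 8.6/√114 = 0.8055.
SE(x̄₁ − x̄₂) = √(0.5734² + 0.8055²) = 0.9887 for independent samples with unequal variances.
With z* = 1.645, the margin is 1.645 × 0.9887 = 1.6264.
x̄₁ − x̄₂ = 16.4 − 15.2 = 1.2000; the interval is 1.2000 ± 1.6264 = (-0.4264, 2.8264).
The interval (-0.4264, 2.8264) contains 0, so the difference is not significant.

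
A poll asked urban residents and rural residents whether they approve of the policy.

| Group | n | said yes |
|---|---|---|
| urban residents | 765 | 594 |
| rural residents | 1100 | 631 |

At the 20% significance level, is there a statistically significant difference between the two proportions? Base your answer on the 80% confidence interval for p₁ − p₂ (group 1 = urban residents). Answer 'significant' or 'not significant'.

significant

p̂₁ = 594/765 = 0.7765 and p̂₂ = 631/1100 = 0.5736.
SE₁ = √(p̂₁(1−p̂₁)/n₁) = √(0.7765·0.2235/765) = 0.01506; SE₂ = √(0.5736·0.4264/1100) = 0.01491.
Independent samples: SE of the difference = √(SE₁² + SE₂²) = √(0.0002268036 + 0.0002223081) = 0.02119.
z* for 80% confidence is 1.282, so the margin of error is 1.282 × 0.02119 = 0.02717.
Point estimate p̂₁ − p̂₂ = 0.7765 − 0.5736 = 0.2029.
0.2029 ± 0.02717 → (0.17573, 0.23007).
The interval (0.17573, 0.23007) does not contain 0, so the difference is significant.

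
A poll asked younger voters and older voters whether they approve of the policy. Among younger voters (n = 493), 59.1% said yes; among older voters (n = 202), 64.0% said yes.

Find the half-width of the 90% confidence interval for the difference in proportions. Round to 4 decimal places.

The two standard errors are √(0.5910×0.4090/493) = 0.02214 and √(0.6400×0.3600/202) = 0.03377.
Because the samples are independent, SE_diff = √(0.02214² + 0.03377²) = 0.04038.
Using z* = 1.645 for 90%, ME = 1.645 × 0.04038 = 0.06643.

0.0664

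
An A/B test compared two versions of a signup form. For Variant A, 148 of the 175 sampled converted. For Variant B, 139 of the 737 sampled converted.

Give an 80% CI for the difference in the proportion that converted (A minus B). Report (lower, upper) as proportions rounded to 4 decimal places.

First, p̂₁ = 148/175 = 0.8457; p̂₂ = 139/737 = 0.1886.
The two standard errors are √(0.8457×0.1543/175) = 0.02731 and √(0.1886×0.8114/737) = 0.01441.
Because the samples are independent, SE_diff = √(0.02731² + 0.01441²) = 0.03088.
Using z* = 1.282 for 80%, ME = 1.282 × 0.03088 = 0.03959.
p̂₁ − p̂₂ = 0.6571; interval 0.6571 ± 0.03959 gives (0.6175, 0.6967).

(0.6175, 0.6967)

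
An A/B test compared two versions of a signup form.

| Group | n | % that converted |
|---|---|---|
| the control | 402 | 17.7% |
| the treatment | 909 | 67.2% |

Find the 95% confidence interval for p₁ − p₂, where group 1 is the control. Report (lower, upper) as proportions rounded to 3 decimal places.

SE₁ = √(p̂₁(1−p̂₁)/n₁) = √(0.1770·0.8230/402) = 0.01904; SE₂ = √(0.6720·0.3280/909) = 0.01557.
Independent samples: SE of the difference = √(SE₁² + SE₂²) = √(0.0003625216 + 0.0002424249) = 0.02460.
z* for 95% confidence is 1.960, so the margin of error is 1.960 × 0.02460 = 0.04822.
Point estimate p̂₁ − p̂₂ = 0.1770 − 0.6720 = -0.4950.
-0.4950 ± 0.04822 → (-0.543, -0.447).

(-0.543, -0.447)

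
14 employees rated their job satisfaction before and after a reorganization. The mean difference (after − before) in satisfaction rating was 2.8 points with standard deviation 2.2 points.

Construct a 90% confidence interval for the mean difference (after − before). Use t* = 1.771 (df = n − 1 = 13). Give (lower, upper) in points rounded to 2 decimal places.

Paired design: SE = s_d/√n = 2.2/√14 = 0.5880.
t* = 1.771; margin of error = 1.771 × 0.5880 = 1.0413.
2.8 ± 1.0413 → (1.76, 3.84).

(1.76, 3.84)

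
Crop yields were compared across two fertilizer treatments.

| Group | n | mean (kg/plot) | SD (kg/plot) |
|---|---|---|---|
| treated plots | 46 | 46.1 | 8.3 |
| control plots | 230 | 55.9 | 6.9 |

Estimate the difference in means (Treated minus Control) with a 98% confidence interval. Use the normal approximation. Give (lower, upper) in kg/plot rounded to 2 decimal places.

(-12.84, -6.76)

Per-group SEs: s₁/√n₁ = 8.3/√46 = 1.2238, s₂/√n₂ = 6.9/√230 = 0.4550.
Unpooled SE of the difference: √(1.49768644 + 0.207025) = 1.3056.
Margin of error = z* · SE = 2.326 × 1.3056 = 3.0368.
x̄₁ − x̄₂ = 46.1 − 55.9 = -9.8000.
CI: -9.8000 ± 3.0368 = (-12.84, -6.76).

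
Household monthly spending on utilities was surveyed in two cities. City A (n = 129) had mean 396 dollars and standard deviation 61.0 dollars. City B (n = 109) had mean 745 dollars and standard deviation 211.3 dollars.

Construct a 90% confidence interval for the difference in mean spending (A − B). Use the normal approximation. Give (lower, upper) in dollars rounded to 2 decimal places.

(-383.45, -314.55)

Per-group SEs: s₁/√n₁ = 61.0/√129 = 5.3708, s₂/√n₂ = 211.3/√109 = 20.2389.
Unpooled SE of the difference: √(28.84549264 + 409.61307321) = 20.9394.
Margin of error = z* · SE = 1.645 × 20.9394 = 34.4453.
x̄₁ − x̄₂ = 396 − 745 = -349.0000.
CI: -349.0000 ± 34.4453 = (-383.45, -314.55).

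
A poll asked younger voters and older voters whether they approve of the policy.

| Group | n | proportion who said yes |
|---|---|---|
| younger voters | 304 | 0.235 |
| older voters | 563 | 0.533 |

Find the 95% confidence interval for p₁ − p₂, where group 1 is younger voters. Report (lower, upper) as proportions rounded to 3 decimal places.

(-0.361, -0.235)

SE₁ = √(p̂₁(1−p̂₁)/n₁) = √(0.2350·0.7650/304) = 0.02432; SE₂ = √(0.5330·0.4670/563) = 0.02103.
Independent samples: SE of the difference = √(SE₁² + SE₂²) = √(0.0005914624 + 0.0004422609) = 0.03215.
z* for 95% confidence is 1.960, so the margin of error is 1.960 × 0.03215 = 0.06301.
Point estimate p̂₁ − p̂₂ = 0.2350 − 0.5330 = -0.2980.
-0.2980 ± 0.06301 → (-0.361, -0.235).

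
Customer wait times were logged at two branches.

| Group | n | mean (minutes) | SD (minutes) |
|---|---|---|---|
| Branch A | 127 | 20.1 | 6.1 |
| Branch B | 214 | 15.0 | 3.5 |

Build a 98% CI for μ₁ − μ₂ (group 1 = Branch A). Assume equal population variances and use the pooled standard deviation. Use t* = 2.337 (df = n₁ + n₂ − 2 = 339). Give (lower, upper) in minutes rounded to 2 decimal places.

(3.89, 6.31)

s_p = √[((n₁−1)s₁² + (n₂−1)s₂²)/(n₁+n₂−2)] = √[(126·6.1² + 213·3.5²)/339] = 4.6397.
SE = 4.6397·√(1/127 + 1/214) = 0.5197.
With t* = 2.337, margin = 2.337 × 0.5197 = 1.2145.
x̄₁ − x̄₂ = 20.1 − 15.0 = 5.1000; interval 5.1000 ± 1.2145 = (3.89, 6.31).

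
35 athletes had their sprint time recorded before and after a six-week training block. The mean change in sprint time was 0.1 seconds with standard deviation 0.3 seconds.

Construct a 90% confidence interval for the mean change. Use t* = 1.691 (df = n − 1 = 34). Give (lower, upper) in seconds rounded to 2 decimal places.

This is a matched-pairs design, so SE = s_d/√n = 0.3/√35 = 0.0507.
Margin = 1.691 × 0.0507 = 0.0857; the interval is 0.1 ± 0.0857 = (0.01, 0.19).

(0.01, 0.19)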